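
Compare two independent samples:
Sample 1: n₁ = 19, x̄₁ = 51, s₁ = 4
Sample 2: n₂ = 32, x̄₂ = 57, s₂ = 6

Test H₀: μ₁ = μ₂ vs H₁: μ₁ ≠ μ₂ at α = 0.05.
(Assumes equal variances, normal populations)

Pooled variance: s²_p = [18×4² + 31×6²]/(49) = 28.6531
s_p = 5.3529
SE = s_p×√(1/n₁ + 1/n₂) = 5.3529×√(1/19 + 1/32) = 1.5503
t = (x̄₁ - x̄₂)/SE = (51 - 57)/1.5503 = -3.8702
df = 49, t-critical = ±2.010
Decision: reject H₀

Answer: t = -3.8702, reject H₀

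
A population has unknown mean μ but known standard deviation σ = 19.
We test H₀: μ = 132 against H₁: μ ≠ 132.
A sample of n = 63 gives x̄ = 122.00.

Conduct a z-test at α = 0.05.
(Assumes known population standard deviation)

Standard error: SE = σ/√n = 19/√63 = 2.3938
z-statistic: z = (x̄ - μ₀)/SE = (122.00 - 132)/2.3938 = -4.1775
Critical value: ±1.960
p-value < 0.0001
Decision: reject H₀

Answer: z = -4.1775, reject H₀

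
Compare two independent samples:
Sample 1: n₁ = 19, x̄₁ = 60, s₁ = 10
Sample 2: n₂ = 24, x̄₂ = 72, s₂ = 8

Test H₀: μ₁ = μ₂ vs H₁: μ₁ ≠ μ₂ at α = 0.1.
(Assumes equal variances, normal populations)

Pooled variance: s²_p = [18×10² + 23×8²]/(41) = 79.8049
s_p = 8.9334
SE = s_p×√(1/n₁ + 1/n₂) = 8.9334×√(1/19 + 1/24) = 2.7433
t = (x̄₁ - x̄₂)/SE = (60 - 72)/2.7433 = -4.3743
df = 41, t-critical = ±1.683
Decision: reject H₀

Answer: t = -4.3743, reject H₀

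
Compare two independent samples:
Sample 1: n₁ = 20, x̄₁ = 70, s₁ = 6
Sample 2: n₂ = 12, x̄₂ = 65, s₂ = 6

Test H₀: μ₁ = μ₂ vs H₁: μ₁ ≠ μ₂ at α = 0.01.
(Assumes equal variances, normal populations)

Answer: t = 2.2822, fail to reject H₀

Derivation:
Pooled variance: s²_p = [19×6² + 11×6²]/(30) = 36.0000
s_p = 6.0000
SE = s_p×√(1/n₁ + 1/n₂) = 6.0000×√(1/20 + 1/12) = 2.1909
t = (x̄₁ - x̄₂)/SE = (70 - 65)/2.1909 = 2.2822
df = 30, t-critical = ±2.750
Decision: fail to reject H₀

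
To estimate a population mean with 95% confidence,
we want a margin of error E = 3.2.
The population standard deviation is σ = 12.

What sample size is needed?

Answer: n = 55

Derivation:
z_0.025 = 1.960
n = (z×σ/E)² = (1.960×12/3.2)²
n = 54.0225
Round up: n = 55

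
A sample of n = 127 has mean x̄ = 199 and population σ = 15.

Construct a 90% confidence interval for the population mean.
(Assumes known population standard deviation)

Confidence level: 90%, α = 0.1
z_0.05 = 1.645
SE = σ/√n = 15/√127 = 1.3310
Margin of error = 1.645 × 1.3310 = 2.1895
CI: x̄ ± margin = 199 ± 2.1895
CI: (196.8105, 201.1895)

Answer: (196.8105, 201.1895)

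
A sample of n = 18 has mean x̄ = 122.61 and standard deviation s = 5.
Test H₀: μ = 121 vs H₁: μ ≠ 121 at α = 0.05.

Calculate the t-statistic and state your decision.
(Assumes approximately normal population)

Answer: t = 1.3661, fail to reject H₀

Derivation:
df = n - 1 = 17
SE = s/√n = 5/√18 = 1.1785
t = (x̄ - μ₀)/SE = (122.61 - 121)/1.1785 = 1.3661
Critical value: t_{0.025,17} = ±2.110
p-value ≈ 0.1897
Decision: fail to reject H₀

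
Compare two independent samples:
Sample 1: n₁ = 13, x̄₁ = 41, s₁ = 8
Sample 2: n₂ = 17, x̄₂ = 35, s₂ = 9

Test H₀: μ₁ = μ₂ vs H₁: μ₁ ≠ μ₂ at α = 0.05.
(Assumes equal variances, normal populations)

Pooled variance: s²_p = [12×8² + 16×9²]/(28) = 73.7143
s_p = 8.5857
SE = s_p×√(1/n₁ + 1/n₂) = 8.5857×√(1/13 + 1/17) = 3.1633
t = (x̄₁ - x̄₂)/SE = (41 - 35)/3.1633 = 1.8968
df = 28, t-critical = ±2.048
Decision: fail to reject H₀

Answer: t = 1.8968, fail to reject H₀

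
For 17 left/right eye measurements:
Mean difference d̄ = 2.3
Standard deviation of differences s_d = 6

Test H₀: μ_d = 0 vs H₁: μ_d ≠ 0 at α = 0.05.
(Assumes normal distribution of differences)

df = n - 1 = 16
SE = s_d/√n = 6/√17 = 1.4552
t = d̄/SE = 2.3/1.4552 = 1.5805
Critical value: t_{0.025,16} = ±2.120
p-value ≈ 0.1336
Decision: fail to reject H₀

Answer: t = 1.5805, fail to reject H₀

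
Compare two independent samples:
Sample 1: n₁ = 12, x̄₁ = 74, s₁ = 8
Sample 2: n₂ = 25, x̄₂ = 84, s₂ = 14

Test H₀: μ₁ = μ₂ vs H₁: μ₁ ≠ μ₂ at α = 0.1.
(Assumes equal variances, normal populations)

Pooled variance: s²_p = [11×8² + 24×14²]/(35) = 154.5143
s_p = 12.4304
SE = s_p×√(1/n₁ + 1/n₂) = 12.4304×√(1/12 + 1/25) = 4.3654
t = (x̄₁ - x̄₂)/SE = (74 - 84)/4.3654 = -2.2907
df = 35, t-critical = ±1.690
Decision: reject H₀

Answer: t = -2.2907, reject H₀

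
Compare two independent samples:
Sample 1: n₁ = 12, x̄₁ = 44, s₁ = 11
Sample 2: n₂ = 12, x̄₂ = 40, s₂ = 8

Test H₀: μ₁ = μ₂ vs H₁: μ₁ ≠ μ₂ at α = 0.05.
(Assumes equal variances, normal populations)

Answer: t = 1.0187, fail to reject H₀

Derivation:
Pooled variance: s²_p = [11×11² + 11×8²]/(22) = 92.5000
s_p = 9.6177
SE = s_p×√(1/n₁ + 1/n₂) = 9.6177×√(1/12 + 1/12) = 3.9264
t = (x̄₁ - x̄₂)/SE = (44 - 40)/3.9264 = 1.0187
df = 22, t-critical = ±2.074
Decision: fail to reject H₀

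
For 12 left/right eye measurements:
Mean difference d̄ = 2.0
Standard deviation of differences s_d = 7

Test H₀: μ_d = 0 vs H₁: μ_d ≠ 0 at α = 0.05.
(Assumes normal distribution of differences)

df = n - 1 = 11
SE = s_d/√n = 7/√12 = 2.0207
t = d̄/SE = 2.0/2.0207 = 0.9898
Critical value: t_{0.025,11} = ±2.201
p-value ≈ 0.3435
Decision: fail to reject H₀

Answer: t = 0.9898, fail to reject H₀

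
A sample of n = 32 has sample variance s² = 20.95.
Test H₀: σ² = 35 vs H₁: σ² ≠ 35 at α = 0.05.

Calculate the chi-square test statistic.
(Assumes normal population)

Answer: χ² = 18.5557, fail to reject H₀

Derivation:
df = n - 1 = 31
χ² = (n-1)s²/σ₀² = 31×20.95/35 = 18.5557
Critical values: χ²_{0.975,31} = 17.539, χ²_{0.025,31} = 48.232
Rejection region: χ² < 17.539 or χ² > 48.232
Decision: fail to reject H₀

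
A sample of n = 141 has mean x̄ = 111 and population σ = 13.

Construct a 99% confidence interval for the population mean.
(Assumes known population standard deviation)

Confidence level: 99%, α = 0.01
z_0.005 = 2.576
SE = σ/√n = 13/√141 = 1.0948
Margin of error = 2.576 × 1.0948 = 2.8202
CI: x̄ ± margin = 111 ± 2.8202
CI: (108.1798, 113.8202)

Answer: (108.1798, 113.8202)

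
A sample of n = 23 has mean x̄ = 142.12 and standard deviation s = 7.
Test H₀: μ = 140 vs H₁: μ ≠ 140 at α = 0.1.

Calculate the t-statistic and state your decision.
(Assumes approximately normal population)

Answer: t = 1.4525, fail to reject H₀

Derivation:
df = n - 1 = 22
SE = s/√n = 7/√23 = 1.4596
t = (x̄ - μ₀)/SE = (142.12 - 140)/1.4596 = 1.4525
Critical value: t_{0.05,22} = ±1.717
p-value ≈ 0.1605
Decision: fail to reject H₀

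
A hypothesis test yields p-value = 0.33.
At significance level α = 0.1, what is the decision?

Answer: fail to reject H₀

Derivation:
Compare p-value to α:
0.33 ≥ 0.1
Decision: fail to reject H₀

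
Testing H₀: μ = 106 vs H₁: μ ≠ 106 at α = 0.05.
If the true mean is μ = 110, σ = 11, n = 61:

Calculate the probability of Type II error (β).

Answer: β ≈ 0.1894

Derivation:
SE = σ/√n = 11/√61 = 1.4084
Critical values: μ₀ ± z_0.025×SE = 106 ± 1.960×1.4084
Acceptance region: (103.2395, 108.7605)
Under H₁ (μ = 110): z_high = (108.7605 - 110)/1.4084 = -0.8801, z_low = (103.2395 - 110)/1.4084 = -4.8001
β = P(not reject | H₁) = Φ(-0.8801) - Φ(-4.8001) ≈ 0.1894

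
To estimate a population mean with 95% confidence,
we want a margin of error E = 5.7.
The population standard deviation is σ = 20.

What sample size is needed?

Answer: n = 48

Derivation:
z_0.025 = 1.960
n = (z×σ/E)² = (1.960×20/5.7)²
n = 47.2958
Round up: n = 48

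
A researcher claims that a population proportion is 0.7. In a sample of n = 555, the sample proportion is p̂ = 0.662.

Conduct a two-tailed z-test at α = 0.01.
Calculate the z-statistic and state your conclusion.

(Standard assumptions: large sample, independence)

H₀: p = 0.7, H₁: p ≠ 0.7
Standard error: SE = √(p₀(1-p₀)/n) = √(0.7×0.3/555) = 0.019452
z-statistic: z = (p̂ - p₀)/SE = (0.662 - 0.7)/0.019452 = -1.9535
Critical value: z_0.005 = ±2.576
p-value = 0.0508
Decision: fail to reject H₀ at α = 0.01

Answer: z = -1.9535, fail to reject H₀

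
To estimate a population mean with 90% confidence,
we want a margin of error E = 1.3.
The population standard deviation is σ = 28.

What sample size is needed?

z_0.05 = 1.645
n = (z×σ/E)² = (1.645×28/1.3)²
n = 1255.3394
Round up: n = 1256

Answer: n = 1256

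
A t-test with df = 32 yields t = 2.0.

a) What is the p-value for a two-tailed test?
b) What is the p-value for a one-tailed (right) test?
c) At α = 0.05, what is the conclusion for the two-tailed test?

Answer: a) 0.0540, b) 0.0270, c) fail to reject H₀

Derivation:
Using t-distribution with df = 32:
a) Two-tailed: p = 2×P(T > 2.0) = 0.0540
b) One-tailed: p = P(T > 2.0) = 0.0270
c) 0.0540 ≥ 0.05, fail to reject H₀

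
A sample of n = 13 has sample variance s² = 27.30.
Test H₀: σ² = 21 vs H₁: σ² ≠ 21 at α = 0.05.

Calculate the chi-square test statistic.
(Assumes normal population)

df = n - 1 = 12
χ² = (n-1)s²/σ₀² = 12×27.30/21 = 15.6000
Critical values: χ²_{0.975,12} = 4.404, χ²_{0.025,12} = 23.337
Rejection region: χ² < 4.404 or χ² > 23.337
Decision: fail to reject H₀

Answer: χ² = 15.6000, fail to reject H₀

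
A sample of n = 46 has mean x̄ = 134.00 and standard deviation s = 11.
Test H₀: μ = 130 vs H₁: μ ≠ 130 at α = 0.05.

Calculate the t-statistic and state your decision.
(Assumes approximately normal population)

Answer: t = 2.4662, reject H₀

Derivation:
df = n - 1 = 45
SE = s/√n = 11/√46 = 1.6219
t = (x̄ - μ₀)/SE = (134.00 - 130)/1.6219 = 2.4662
Critical value: t_{0.025,45} = ±2.014
p-value ≈ 0.0175
Decision: reject H₀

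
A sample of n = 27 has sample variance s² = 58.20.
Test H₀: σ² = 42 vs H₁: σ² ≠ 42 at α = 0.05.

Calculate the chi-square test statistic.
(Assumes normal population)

df = n - 1 = 26
χ² = (n-1)s²/σ₀² = 26×58.20/42 = 36.0286
Critical values: χ²_{0.975,26} = 13.844, χ²_{0.025,26} = 41.923
Rejection region: χ² < 13.844 or χ² > 41.923
Decision: fail to reject H₀

Answer: χ² = 36.0286, fail to reject H₀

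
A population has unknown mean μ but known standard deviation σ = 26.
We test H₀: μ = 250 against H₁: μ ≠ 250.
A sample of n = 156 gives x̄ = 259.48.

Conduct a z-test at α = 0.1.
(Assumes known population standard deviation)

Answer: z = 4.5540, reject H₀

Derivation:
Standard error: SE = σ/√n = 26/√156 = 2.0817
z-statistic: z = (x̄ - μ₀)/SE = (259.48 - 250)/2.0817 = 4.5540
Critical value: ±1.645
p-value < 0.0001
Decision: reject H₀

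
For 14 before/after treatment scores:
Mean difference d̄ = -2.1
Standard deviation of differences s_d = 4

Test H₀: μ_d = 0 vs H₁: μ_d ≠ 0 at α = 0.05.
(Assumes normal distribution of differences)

Answer: t = -1.9645, fail to reject H₀

Derivation:
df = n - 1 = 13
SE = s_d/√n = 4/√14 = 1.0690
t = d̄/SE = -2.1/1.0690 = -1.9645
Critical value: t_{0.025,13} = ±2.160
p-value ≈ 0.0712
Decision: fail to reject H₀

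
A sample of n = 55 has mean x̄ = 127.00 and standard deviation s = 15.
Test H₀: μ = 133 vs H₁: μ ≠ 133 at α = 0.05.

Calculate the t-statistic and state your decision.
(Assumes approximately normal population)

Answer: t = -2.9665, reject H₀

Derivation:
df = n - 1 = 54
SE = s/√n = 15/√55 = 2.0226
t = (x̄ - μ₀)/SE = (127.00 - 133)/2.0226 = -2.9665
Critical value: t_{0.025,54} = ±2.005
p-value ≈ 0.0045
Decision: reject H₀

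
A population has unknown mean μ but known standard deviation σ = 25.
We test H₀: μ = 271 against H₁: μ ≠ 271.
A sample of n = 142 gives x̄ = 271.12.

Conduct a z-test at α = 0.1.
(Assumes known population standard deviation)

Standard error: SE = σ/√n = 25/√142 = 2.0980
z-statistic: z = (x̄ - μ₀)/SE = (271.12 - 271)/2.0980 = 0.0572
Critical value: ±1.645
p-value = 0.9544
Decision: fail to reject H₀

Answer: z = 0.0572, fail to reject H₀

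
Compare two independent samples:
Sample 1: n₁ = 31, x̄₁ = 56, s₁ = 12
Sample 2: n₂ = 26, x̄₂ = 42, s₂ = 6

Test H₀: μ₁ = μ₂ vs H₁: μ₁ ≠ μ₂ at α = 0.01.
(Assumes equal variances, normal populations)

Pooled variance: s²_p = [30×12² + 25×6²]/(55) = 94.9091
s_p = 9.7421
SE = s_p×√(1/n₁ + 1/n₂) = 9.7421×√(1/31 + 1/26) = 2.5907
t = (x̄₁ - x̄₂)/SE = (56 - 42)/2.5907 = 5.4039
df = 55, t-critical = ±2.668
Decision: reject H₀

Answer: t = 5.4039, reject H₀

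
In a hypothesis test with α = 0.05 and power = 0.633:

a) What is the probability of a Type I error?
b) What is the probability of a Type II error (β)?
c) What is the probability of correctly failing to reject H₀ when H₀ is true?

a) Type I error probability = α = 0.05
b) Power = P(reject H₀ | H₁ true) = 1 - β = 0.633, so Type II error probability = β = 1 - Power = 0.367
c) P(fail to reject H₀ | H₀ true) = 1 - α = 0.95

Answer: a) 0.05, b) 0.367, c) 0.95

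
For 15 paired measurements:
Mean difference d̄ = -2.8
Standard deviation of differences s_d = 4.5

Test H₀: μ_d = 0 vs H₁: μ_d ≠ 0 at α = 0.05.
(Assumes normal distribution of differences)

df = n - 1 = 14
SE = s_d/√n = 4.5/√15 = 1.1619
t = d̄/SE = -2.8/1.1619 = -2.4098
Critical value: t_{0.025,14} = ±2.145
p-value ≈ 0.0303
Decision: reject H₀

Answer: t = -2.4098, reject H₀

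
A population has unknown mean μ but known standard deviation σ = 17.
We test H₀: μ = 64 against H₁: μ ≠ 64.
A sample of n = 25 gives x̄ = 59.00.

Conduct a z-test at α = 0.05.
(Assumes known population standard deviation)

Standard error: SE = σ/√n = 17/√25 = 3.4000
z-statistic: z = (x̄ - μ₀)/SE = (59.00 - 64)/3.4000 = -1.4706
Critical value: ±1.960
p-value = 0.1414
Decision: fail to reject H₀

Answer: z = -1.4706, fail to reject H₀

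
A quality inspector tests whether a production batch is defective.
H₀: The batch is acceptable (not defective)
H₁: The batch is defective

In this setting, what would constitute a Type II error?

Type I error: rejecting H₀ when it is actually true (false positive).
Type II error: failing to reject H₀ when H₁ is actually true (false negative).

Answer: Shipping a defective batch to customers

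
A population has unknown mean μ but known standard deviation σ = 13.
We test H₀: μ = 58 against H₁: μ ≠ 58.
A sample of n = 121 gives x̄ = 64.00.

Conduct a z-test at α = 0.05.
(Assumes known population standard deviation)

Answer: z = 5.0770, reject H₀

Derivation:
Standard error: SE = σ/√n = 13/√121 = 1.1818
z-statistic: z = (x̄ - μ₀)/SE = (64.00 - 58)/1.1818 = 5.0770
Critical value: ±1.960
p-value < 0.0001
Decision: reject H₀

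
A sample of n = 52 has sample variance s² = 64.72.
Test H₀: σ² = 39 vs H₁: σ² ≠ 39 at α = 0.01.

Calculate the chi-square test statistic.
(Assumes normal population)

df = n - 1 = 51
χ² = (n-1)s²/σ₀² = 51×64.72/39 = 84.6338
Critical values: χ²_{0.995,51} = 28.735, χ²_{0.005,51} = 80.747
Rejection region: χ² < 28.735 or χ² > 80.747
Decision: reject H₀

Answer: χ² = 84.6338, reject H₀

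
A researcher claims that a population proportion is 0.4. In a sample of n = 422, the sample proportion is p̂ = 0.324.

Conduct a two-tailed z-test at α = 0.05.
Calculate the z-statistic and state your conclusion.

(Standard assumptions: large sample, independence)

H₀: p = 0.4, H₁: p ≠ 0.4
Standard error: SE = √(p₀(1-p₀)/n) = √(0.4×0.6/422) = 0.023848
z-statistic: z = (p̂ - p₀)/SE = (0.324 - 0.4)/0.023848 = -3.1869
Critical value: z_0.025 = ±1.960
p-value = 0.0014
Decision: reject H₀ at α = 0.05

Answer: z = -3.1869, reject H₀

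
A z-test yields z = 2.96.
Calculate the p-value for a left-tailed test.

For z = 2.96:
p = P(Z < 2.96) = Φ(2.96) = 0.9985

Answer: p-value ≈ 0.9985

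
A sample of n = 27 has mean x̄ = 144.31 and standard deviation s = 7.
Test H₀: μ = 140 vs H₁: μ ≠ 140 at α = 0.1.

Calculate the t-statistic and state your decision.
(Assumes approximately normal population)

df = n - 1 = 26
SE = s/√n = 7/√27 = 1.3472
t = (x̄ - μ₀)/SE = (144.31 - 140)/1.3472 = 3.1992
Critical value: t_{0.05,26} = ±1.706
p-value ≈ 0.0036
Decision: reject H₀

Answer: t = 3.1992, reject H₀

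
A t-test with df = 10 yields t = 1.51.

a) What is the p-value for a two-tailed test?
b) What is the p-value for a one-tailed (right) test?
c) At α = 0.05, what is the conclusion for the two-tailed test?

Using t-distribution with df = 10:
a) Two-tailed: p = 2×P(T > 1.51) = 0.1620
b) One-tailed: p = P(T > 1.51) = 0.0810
c) 0.1620 ≥ 0.05, fail to reject H₀

Answer: a) 0.1620, b) 0.0810, c) fail to reject H₀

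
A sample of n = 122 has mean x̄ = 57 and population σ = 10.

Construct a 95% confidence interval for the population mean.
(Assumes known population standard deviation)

Answer: (55.2254, 58.7746)

Derivation:
Confidence level: 95%, α = 0.05
z_0.025 = 1.960
SE = σ/√n = 10/√122 = 0.9054
Margin of error = 1.960 × 0.9054 = 1.7746
CI: x̄ ± margin = 57 ± 1.7746
CI: (55.2254, 58.7746)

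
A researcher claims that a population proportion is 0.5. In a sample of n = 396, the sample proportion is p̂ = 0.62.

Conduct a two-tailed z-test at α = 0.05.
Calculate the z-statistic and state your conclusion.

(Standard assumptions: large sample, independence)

Answer: z = 4.7759, reject H₀

Derivation:
H₀: p = 0.5, H₁: p ≠ 0.5
Standard error: SE = √(p₀(1-p₀)/n) = √(0.5×0.5/396) = 0.025126
z-statistic: z = (p̂ - p₀)/SE = (0.62 - 0.5)/0.025126 = 4.7759
Critical value: z_0.025 = ±1.960
p-value < 0.0001
Decision: reject H₀ at α = 0.05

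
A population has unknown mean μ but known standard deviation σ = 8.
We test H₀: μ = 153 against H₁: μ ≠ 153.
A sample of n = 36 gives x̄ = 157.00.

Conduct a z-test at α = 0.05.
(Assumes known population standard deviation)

Standard error: SE = σ/√n = 8/√36 = 1.3333
z-statistic: z = (x̄ - μ₀)/SE = (157.00 - 153)/1.3333 = 3.0001
Critical value: ±1.960
p-value = 0.0027
Decision: reject H₀

Answer: z = 3.0001, reject H₀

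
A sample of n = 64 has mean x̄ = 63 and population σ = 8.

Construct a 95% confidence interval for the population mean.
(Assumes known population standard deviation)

Answer: (61.0400, 64.9600)

Derivation:
Confidence level: 95%, α = 0.05
z_0.025 = 1.960
SE = σ/√n = 8/√64 = 1.0000
Margin of error = 1.960 × 1.0000 = 1.9600
CI: x̄ ± margin = 63 ± 1.9600
CI: (61.0400, 64.9600)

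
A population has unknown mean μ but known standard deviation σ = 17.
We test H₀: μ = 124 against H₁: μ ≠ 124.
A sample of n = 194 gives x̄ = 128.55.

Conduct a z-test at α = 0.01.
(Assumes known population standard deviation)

Answer: z = 3.7280, reject H₀

Derivation:
Standard error: SE = σ/√n = 17/√194 = 1.2205
z-statistic: z = (x̄ - μ₀)/SE = (128.55 - 124)/1.2205 = 3.7280
Critical value: ±2.576
p-value = 0.0002
Decision: reject H₀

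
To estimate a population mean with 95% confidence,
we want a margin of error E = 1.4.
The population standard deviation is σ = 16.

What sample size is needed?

z_0.025 = 1.960
n = (z×σ/E)² = (1.960×16/1.4)²
n = 501.7600
Round up: n = 502

Answer: n = 502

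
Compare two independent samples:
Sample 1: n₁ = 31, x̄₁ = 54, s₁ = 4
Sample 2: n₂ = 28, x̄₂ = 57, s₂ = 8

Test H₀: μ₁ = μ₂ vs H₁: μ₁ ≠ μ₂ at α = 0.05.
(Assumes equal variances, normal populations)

Answer: t = -1.8488, fail to reject H₀

Derivation:
Pooled variance: s²_p = [30×4² + 27×8²]/(57) = 38.7368
s_p = 6.2239
SE = s_p×√(1/n₁ + 1/n₂) = 6.2239×√(1/31 + 1/28) = 1.6227
t = (x̄₁ - x̄₂)/SE = (54 - 57)/1.6227 = -1.8488
df = 57, t-critical = ±2.002
Decision: fail to reject H₀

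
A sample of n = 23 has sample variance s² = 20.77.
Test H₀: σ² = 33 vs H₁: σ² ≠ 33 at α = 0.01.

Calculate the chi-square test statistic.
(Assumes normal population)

df = n - 1 = 22
χ² = (n-1)s²/σ₀² = 22×20.77/33 = 13.8467
Critical values: χ²_{0.995,22} = 8.643, χ²_{0.005,22} = 42.796
Rejection region: χ² < 8.643 or χ² > 42.796
Decision: fail to reject H₀

Answer: χ² = 13.8467, fail to reject H₀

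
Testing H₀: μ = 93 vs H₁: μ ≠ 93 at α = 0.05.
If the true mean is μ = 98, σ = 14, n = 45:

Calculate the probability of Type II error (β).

SE = σ/√n = 14/√45 = 2.0870
Critical values: μ₀ ± z_0.025×SE = 93 ± 1.960×2.0870
Acceptance region: (88.9095, 97.0905)
Under H₁ (μ = 98): z_high = (97.0905 - 98)/2.0870 = -0.4358, z_low = (88.9095 - 98)/2.0870 = -4.3558
β = P(not reject | H₁) = Φ(-0.4358) - Φ(-4.3558) ≈ 0.3315

Answer: β ≈ 0.3315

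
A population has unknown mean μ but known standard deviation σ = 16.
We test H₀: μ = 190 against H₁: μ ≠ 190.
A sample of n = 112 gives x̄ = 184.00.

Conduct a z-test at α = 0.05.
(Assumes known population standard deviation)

Answer: z = -3.9685, reject H₀

Derivation:
Standard error: SE = σ/√n = 16/√112 = 1.5119
z-statistic: z = (x̄ - μ₀)/SE = (184.00 - 190)/1.5119 = -3.9685
Critical value: ±1.960
p-value = 0.0001
Decision: reject H₀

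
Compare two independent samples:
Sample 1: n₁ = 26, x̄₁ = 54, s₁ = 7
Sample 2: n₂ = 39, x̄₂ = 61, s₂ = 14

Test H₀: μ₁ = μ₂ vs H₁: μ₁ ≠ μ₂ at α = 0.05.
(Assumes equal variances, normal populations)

Pooled variance: s²_p = [25×7² + 38×14²]/(63) = 137.6667
s_p = 11.7331
SE = s_p×√(1/n₁ + 1/n₂) = 11.7331×√(1/26 + 1/39) = 2.9706
t = (x̄₁ - x̄₂)/SE = (54 - 61)/2.9706 = -2.3564
df = 63, t-critical = ±1.998
Decision: reject H₀

Answer: t = -2.3564, reject H₀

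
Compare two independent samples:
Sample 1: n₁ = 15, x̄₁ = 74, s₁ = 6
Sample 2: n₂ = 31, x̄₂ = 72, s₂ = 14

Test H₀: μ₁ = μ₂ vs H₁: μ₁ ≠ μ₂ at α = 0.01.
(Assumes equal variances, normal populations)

Pooled variance: s²_p = [14×6² + 30×14²]/(44) = 145.0909
s_p = 12.0454
SE = s_p×√(1/n₁ + 1/n₂) = 12.0454×√(1/15 + 1/31) = 3.7886
t = (x̄₁ - x̄₂)/SE = (74 - 72)/3.7886 = 0.5279
df = 44, t-critical = ±2.692
Decision: fail to reject H₀

Answer: t = 0.5279, fail to reject H₀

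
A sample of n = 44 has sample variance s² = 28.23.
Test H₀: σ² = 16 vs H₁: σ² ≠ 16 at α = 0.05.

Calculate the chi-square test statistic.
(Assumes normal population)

df = n - 1 = 43
χ² = (n-1)s²/σ₀² = 43×28.23/16 = 75.8681
Critical values: χ²_{0.975,43} = 26.785, χ²_{0.025,43} = 62.990
Rejection region: χ² < 26.785 or χ² > 62.990
Decision: reject H₀

Answer: χ² = 75.8681, reject H₀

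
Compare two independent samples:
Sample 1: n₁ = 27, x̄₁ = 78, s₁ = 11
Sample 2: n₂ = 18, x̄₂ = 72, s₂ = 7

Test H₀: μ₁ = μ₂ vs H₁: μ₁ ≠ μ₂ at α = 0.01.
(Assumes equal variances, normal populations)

Answer: t = 2.0498, fail to reject H₀

Derivation:
Pooled variance: s²_p = [26×11² + 17×7²]/(43) = 92.5349
s_p = 9.6195
SE = s_p×√(1/n₁ + 1/n₂) = 9.6195×√(1/27 + 1/18) = 2.9271
t = (x̄₁ - x̄₂)/SE = (78 - 72)/2.9271 = 2.0498
df = 43, t-critical = ±2.695
Decision: fail to reject H₀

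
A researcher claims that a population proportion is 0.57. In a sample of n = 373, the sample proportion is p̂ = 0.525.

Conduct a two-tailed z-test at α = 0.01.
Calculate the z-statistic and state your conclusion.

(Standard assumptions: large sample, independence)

Answer: z = -1.7555, fail to reject H₀

Derivation:
H₀: p = 0.57, H₁: p ≠ 0.57
Standard error: SE = √(p₀(1-p₀)/n) = √(0.57×0.43/373) = 0.025634
z-statistic: z = (p̂ - p₀)/SE = (0.525 - 0.57)/0.025634 = -1.7555
Critical value: z_0.005 = ±2.576
p-value = 0.0792
Decision: fail to reject H₀ at α = 0.01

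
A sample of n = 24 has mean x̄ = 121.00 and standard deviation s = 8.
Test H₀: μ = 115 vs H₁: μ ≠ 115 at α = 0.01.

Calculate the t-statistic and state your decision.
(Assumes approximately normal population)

Answer: t = 3.6742, reject H₀

Derivation:
df = n - 1 = 23
SE = s/√n = 8/√24 = 1.6330
t = (x̄ - μ₀)/SE = (121.00 - 115)/1.6330 = 3.6742
Critical value: t_{0.005,23} = ±2.807
p-value ≈ 0.0013
Decision: reject H₀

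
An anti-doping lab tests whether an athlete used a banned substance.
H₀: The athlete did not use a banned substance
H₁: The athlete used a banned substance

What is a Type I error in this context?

A Type I error (probability α) occurs when we reject a true H₀.
A Type II error (probability β) occurs when we fail to reject a false H₀.

Answer: Falsely accusing a clean athlete of doping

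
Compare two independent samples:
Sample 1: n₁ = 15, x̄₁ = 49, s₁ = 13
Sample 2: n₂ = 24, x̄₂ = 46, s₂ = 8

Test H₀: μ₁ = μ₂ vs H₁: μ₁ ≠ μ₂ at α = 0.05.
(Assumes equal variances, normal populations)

Pooled variance: s²_p = [14×13² + 23×8²]/(37) = 103.7297
s_p = 10.1848
SE = s_p×√(1/n₁ + 1/n₂) = 10.1848×√(1/15 + 1/24) = 3.3522
t = (x̄₁ - x̄₂)/SE = (49 - 46)/3.3522 = 0.8949
df = 37, t-critical = ±2.026
Decision: fail to reject H₀

Answer: t = 0.8949, fail to reject H₀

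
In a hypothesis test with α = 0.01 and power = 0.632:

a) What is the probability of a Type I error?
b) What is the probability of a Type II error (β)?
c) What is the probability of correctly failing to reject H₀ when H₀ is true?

a) Type I error probability = α = 0.01
b) Power = P(reject H₀ | H₁ true) = 1 - β = 0.632, so Type II error probability = β = 1 - Power = 0.368
c) P(fail to reject H₀ | H₀ true) = 1 - α = 0.99

Answer: a) 0.01, b) 0.368, c) 0.99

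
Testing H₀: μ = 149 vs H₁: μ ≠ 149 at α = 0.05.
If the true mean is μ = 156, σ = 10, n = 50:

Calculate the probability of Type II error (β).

SE = σ/√n = 10/√50 = 1.4142
Critical values: μ₀ ± z_0.025×SE = 149 ± 1.960×1.4142
Acceptance region: (146.2282, 151.7718)
Under H₁ (μ = 156): z_high = (151.7718 - 156)/1.4142 = -2.9898, z_low = (146.2282 - 156)/1.4142 = -6.9098
β = P(not reject | H₁) = Φ(-2.9898) - Φ(-6.9098) ≈ 0.0014

Answer: β ≈ 0.0014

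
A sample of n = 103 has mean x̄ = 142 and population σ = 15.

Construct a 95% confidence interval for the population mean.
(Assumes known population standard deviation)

Answer: (139.1031, 144.8969)

Derivation:
Confidence level: 95%, α = 0.05
z_0.025 = 1.960
SE = σ/√n = 15/√103 = 1.4780
Margin of error = 1.960 × 1.4780 = 2.8969
CI: x̄ ± margin = 142 ± 2.8969
CI: (139.1031, 144.8969)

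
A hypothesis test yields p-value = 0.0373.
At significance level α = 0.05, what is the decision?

Answer: reject H₀

Derivation:
Compare p-value to α:
0.0373 < 0.05
Decision: reject H₀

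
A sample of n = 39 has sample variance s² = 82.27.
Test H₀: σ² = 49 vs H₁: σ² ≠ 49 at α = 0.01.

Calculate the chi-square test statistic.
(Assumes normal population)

Answer: χ² = 63.8012, fail to reject H₀

Derivation:
df = n - 1 = 38
χ² = (n-1)s²/σ₀² = 38×82.27/49 = 63.8012
Critical values: χ²_{0.995,38} = 19.289, χ²_{0.005,38} = 64.181
Rejection region: χ² < 19.289 or χ² > 64.181
Decision: fail to reject H₀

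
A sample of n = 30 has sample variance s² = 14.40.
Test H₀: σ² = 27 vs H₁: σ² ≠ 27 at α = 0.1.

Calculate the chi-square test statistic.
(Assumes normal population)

Answer: χ² = 15.4667, reject H₀

Derivation:
df = n - 1 = 29
χ² = (n-1)s²/σ₀² = 29×14.40/27 = 15.4667
Critical values: χ²_{0.95,29} = 17.708, χ²_{0.05,29} = 42.557
Rejection region: χ² < 17.708 or χ² > 42.557
Decision: reject H₀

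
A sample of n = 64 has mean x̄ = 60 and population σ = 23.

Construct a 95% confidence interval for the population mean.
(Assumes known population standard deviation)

Confidence level: 95%, α = 0.05
z_0.025 = 1.960
SE = σ/√n = 23/√64 = 2.8750
Margin of error = 1.960 × 2.8750 = 5.6350
CI: x̄ ± margin = 60 ± 5.6350
CI: (54.3650, 65.6350)

Answer: (54.3650, 65.6350)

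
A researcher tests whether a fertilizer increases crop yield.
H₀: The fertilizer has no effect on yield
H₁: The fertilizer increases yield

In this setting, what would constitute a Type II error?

A Type I error (probability α) occurs when we reject a true H₀.
A Type II error (probability β) occurs when we fail to reject a false H₀.

Answer: Failing to recommend an effective fertilizer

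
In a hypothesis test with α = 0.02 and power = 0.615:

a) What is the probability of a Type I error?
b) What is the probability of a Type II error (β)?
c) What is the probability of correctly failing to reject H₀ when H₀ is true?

Answer: a) 0.02, b) 0.385, c) 0.98

Derivation:
a) Type I error probability = α = 0.02
b) Power = P(reject H₀ | H₁ true) = 1 - β = 0.615, so Type II error probability = β = 1 - Power = 0.385
c) P(fail to reject H₀ | H₀ true) = 1 - α = 0.98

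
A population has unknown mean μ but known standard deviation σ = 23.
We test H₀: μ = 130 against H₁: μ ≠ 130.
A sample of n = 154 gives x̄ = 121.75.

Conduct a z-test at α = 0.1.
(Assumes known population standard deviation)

Standard error: SE = σ/√n = 23/√154 = 1.8534
z-statistic: z = (x̄ - μ₀)/SE = (121.75 - 130)/1.8534 = -4.4513
Critical value: ±1.645
p-value < 0.0001
Decision: reject H₀

Answer: z = -4.4513, reject H₀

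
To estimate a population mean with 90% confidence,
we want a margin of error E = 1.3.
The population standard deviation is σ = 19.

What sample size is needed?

z_0.05 = 1.645
n = (z×σ/E)² = (1.645×19/1.3)²
n = 578.0326
Round up: n = 579

Answer: n = 579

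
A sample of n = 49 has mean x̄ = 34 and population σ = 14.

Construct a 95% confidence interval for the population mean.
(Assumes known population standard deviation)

Answer: (30.0800, 37.9200)

Derivation:
Confidence level: 95%, α = 0.05
z_0.025 = 1.960
SE = σ/√n = 14/√49 = 2.0000
Margin of error = 1.960 × 2.0000 = 3.9200
CI: x̄ ± margin = 34 ± 3.9200
CI: (30.0800, 37.9200)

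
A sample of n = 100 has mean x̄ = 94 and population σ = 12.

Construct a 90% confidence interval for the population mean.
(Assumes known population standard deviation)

Confidence level: 90%, α = 0.1
z_0.05 = 1.645
SE = σ/√n = 12/√100 = 1.2000
Margin of error = 1.645 × 1.2000 = 1.9740
CI: x̄ ± margin = 94 ± 1.9740
CI: (92.0260, 95.9740)

Answer: (92.0260, 95.9740)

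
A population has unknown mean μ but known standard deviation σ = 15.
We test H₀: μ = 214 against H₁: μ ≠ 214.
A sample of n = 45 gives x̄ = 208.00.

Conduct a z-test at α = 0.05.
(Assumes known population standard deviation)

Answer: z = -2.6832, reject H₀

Derivation:
Standard error: SE = σ/√n = 15/√45 = 2.2361
z-statistic: z = (x̄ - μ₀)/SE = (208.00 - 214)/2.2361 = -2.6832
Critical value: ±1.960
p-value = 0.0073
Decision: reject H₀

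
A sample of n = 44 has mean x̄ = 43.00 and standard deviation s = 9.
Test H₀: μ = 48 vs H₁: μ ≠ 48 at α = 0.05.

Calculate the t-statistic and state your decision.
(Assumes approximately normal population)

df = n - 1 = 43
SE = s/√n = 9/√44 = 1.3568
t = (x̄ - μ₀)/SE = (43.00 - 48)/1.3568 = -3.6851
Critical value: t_{0.025,43} = ±2.017
p-value ≈ 0.0006
Decision: reject H₀

Answer: t = -3.6851, reject H₀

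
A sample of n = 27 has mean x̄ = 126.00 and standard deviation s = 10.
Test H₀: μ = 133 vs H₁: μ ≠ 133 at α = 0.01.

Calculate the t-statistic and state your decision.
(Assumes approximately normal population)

Answer: t = -3.6373, reject H₀

Derivation:
df = n - 1 = 26
SE = s/√n = 10/√27 = 1.9245
t = (x̄ - μ₀)/SE = (126.00 - 133)/1.9245 = -3.6373
Critical value: t_{0.005,26} = ±2.779
p-value ≈ 0.0012
Decision: reject H₀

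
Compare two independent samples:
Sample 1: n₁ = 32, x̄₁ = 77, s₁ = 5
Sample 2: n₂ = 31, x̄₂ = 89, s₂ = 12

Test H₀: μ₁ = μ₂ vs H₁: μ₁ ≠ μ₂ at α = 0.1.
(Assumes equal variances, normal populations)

Pooled variance: s²_p = [31×5² + 30×12²]/(61) = 83.5246
s_p = 9.1392
SE = s_p×√(1/n₁ + 1/n₂) = 9.1392×√(1/32 + 1/31) = 2.3032
t = (x̄₁ - x̄₂)/SE = (77 - 89)/2.3032 = -5.2101
df = 61, t-critical = ±1.670
Decision: reject H₀

Answer: t = -5.2101, reject H₀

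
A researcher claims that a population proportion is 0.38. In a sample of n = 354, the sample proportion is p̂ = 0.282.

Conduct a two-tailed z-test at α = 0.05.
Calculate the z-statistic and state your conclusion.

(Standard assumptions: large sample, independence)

Answer: z = -3.7987, reject H₀

Derivation:
H₀: p = 0.38, H₁: p ≠ 0.38
Standard error: SE = √(p₀(1-p₀)/n) = √(0.38×0.62/354) = 0.025798
z-statistic: z = (p̂ - p₀)/SE = (0.282 - 0.38)/0.025798 = -3.7987
Critical value: z_0.025 = ±1.960
p-value = 0.0001
Decision: reject H₀ at α = 0.05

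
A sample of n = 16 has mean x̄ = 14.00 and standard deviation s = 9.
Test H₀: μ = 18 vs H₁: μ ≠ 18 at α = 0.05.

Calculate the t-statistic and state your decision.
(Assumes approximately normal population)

Answer: t = -1.7778, fail to reject H₀

Derivation:
df = n - 1 = 15
SE = s/√n = 9/√16 = 2.2500
t = (x̄ - μ₀)/SE = (14.00 - 18)/2.2500 = -1.7778
Critical value: t_{0.025,15} = ±2.131
p-value ≈ 0.0957
Decision: fail to reject H₀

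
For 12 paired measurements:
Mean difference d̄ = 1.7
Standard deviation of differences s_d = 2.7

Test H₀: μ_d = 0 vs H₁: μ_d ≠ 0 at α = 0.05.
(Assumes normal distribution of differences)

df = n - 1 = 11
SE = s_d/√n = 2.7/√12 = 0.7794
t = d̄/SE = 1.7/0.7794 = 2.1812
Critical value: t_{0.025,11} = ±2.201
p-value ≈ 0.0518
Decision: fail to reject H₀

Answer: t = 2.1812, fail to reject H₀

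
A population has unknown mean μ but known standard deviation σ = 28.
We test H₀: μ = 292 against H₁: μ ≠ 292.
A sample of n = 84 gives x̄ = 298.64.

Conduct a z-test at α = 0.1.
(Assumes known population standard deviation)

Answer: z = 2.1734, reject H₀

Derivation:
Standard error: SE = σ/√n = 28/√84 = 3.0551
z-statistic: z = (x̄ - μ₀)/SE = (298.64 - 292)/3.0551 = 2.1734
Critical value: ±1.645
p-value = 0.0298
Decision: reject H₀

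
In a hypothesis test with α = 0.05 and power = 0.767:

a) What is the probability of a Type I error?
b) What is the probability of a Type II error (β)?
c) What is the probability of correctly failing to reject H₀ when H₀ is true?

Answer: a) 0.05, b) 0.233, c) 0.95

Derivation:
a) Type I error probability = α = 0.05
b) Power = P(reject H₀ | H₁ true) = 1 - β = 0.767, so Type II error probability = β = 1 - Power = 0.233
c) P(fail to reject H₀ | H₀ true) = 1 - α = 0.95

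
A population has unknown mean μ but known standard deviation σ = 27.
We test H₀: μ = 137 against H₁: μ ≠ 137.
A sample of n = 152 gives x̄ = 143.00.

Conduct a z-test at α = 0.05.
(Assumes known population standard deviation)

Standard error: SE = σ/√n = 27/√152 = 2.1900
z-statistic: z = (x̄ - μ₀)/SE = (143.00 - 137)/2.1900 = 2.7397
Critical value: ±1.960
p-value = 0.0061
Decision: reject H₀

Answer: z = 2.7397, reject H₀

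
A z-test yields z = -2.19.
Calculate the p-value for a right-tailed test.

For z = -2.19:
p = P(Z > -2.19) = 1 - Φ(-2.19) = 0.9857

Answer: p-value ≈ 0.9857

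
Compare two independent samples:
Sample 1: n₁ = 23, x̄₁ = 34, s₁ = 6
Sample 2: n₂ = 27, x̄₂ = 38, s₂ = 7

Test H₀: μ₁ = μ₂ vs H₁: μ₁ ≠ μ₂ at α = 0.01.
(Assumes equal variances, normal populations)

Answer: t = -2.1487, fail to reject H₀

Derivation:
Pooled variance: s²_p = [22×6² + 26×7²]/(48) = 43.0417
s_p = 6.5606
SE = s_p×√(1/n₁ + 1/n₂) = 6.5606×√(1/23 + 1/27) = 1.8616
t = (x̄₁ - x̄₂)/SE = (34 - 38)/1.8616 = -2.1487
df = 48, t-critical = ±2.682
Decision: fail to reject H₀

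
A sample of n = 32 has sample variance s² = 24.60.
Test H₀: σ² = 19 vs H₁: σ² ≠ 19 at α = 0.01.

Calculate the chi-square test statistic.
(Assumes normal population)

Answer: χ² = 40.1368, fail to reject H₀

Derivation:
df = n - 1 = 31
χ² = (n-1)s²/σ₀² = 31×24.60/19 = 40.1368
Critical values: χ²_{0.995,31} = 14.458, χ²_{0.005,31} = 55.003
Rejection region: χ² < 14.458 or χ² > 55.003
Decision: fail to reject H₀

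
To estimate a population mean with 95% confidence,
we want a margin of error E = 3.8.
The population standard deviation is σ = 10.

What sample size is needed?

z_0.025 = 1.960
n = (z×σ/E)² = (1.960×10/3.8)²
n = 26.6039
Round up: n = 27

Answer: n = 27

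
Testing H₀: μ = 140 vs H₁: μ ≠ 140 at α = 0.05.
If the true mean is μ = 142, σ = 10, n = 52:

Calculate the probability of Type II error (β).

Answer: β ≈ 0.6974

Derivation:
SE = σ/√n = 10/√52 = 1.3868
Critical values: μ₀ ± z_0.025×SE = 140 ± 1.960×1.3868
Acceptance region: (137.2819, 142.7181)
Under H₁ (μ = 142): z_high = (142.7181 - 142)/1.3868 = 0.5178, z_low = (137.2819 - 142)/1.3868 = -3.4021
β = P(not reject | H₁) = Φ(0.5178) - Φ(-3.4021) ≈ 0.6974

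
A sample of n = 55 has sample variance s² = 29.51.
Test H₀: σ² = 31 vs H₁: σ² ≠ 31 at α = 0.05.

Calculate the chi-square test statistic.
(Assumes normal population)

df = n - 1 = 54
χ² = (n-1)s²/σ₀² = 54×29.51/31 = 51.4045
Critical values: χ²_{0.975,54} = 35.586, χ²_{0.025,54} = 76.192
Rejection region: χ² < 35.586 or χ² > 76.192
Decision: fail to reject H₀

Answer: χ² = 51.4045, fail to reject H₀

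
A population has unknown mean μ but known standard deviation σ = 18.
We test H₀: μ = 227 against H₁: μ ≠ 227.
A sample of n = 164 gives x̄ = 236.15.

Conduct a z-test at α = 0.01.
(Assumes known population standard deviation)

Standard error: SE = σ/√n = 18/√164 = 1.4056
z-statistic: z = (x̄ - μ₀)/SE = (236.15 - 227)/1.4056 = 6.5097
Critical value: ±2.576
p-value < 0.0001
Decision: reject H₀

Answer: z = 6.5097, reject H₀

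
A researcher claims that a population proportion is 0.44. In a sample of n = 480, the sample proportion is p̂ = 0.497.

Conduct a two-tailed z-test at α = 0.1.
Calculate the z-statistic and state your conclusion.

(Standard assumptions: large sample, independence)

H₀: p = 0.44, H₁: p ≠ 0.44
Standard error: SE = √(p₀(1-p₀)/n) = √(0.44×0.56/480) = 0.022657
z-statistic: z = (p̂ - p₀)/SE = (0.497 - 0.44)/0.022657 = 2.5158
Critical value: z_0.05 = ±1.645
p-value = 0.0119
Decision: reject H₀ at α = 0.1

Answer: z = 2.5158, reject H₀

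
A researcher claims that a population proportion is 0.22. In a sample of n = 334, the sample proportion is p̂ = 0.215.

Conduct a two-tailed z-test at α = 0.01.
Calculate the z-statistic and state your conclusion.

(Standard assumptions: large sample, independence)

Answer: z = -0.2206, fail to reject H₀

Derivation:
H₀: p = 0.22, H₁: p ≠ 0.22
Standard error: SE = √(p₀(1-p₀)/n) = √(0.22×0.78/334) = 0.022667
z-statistic: z = (p̂ - p₀)/SE = (0.215 - 0.22)/0.022667 = -0.2206
Critical value: z_0.005 = ±2.576
p-value = 0.8254
Decision: fail to reject H₀ at α = 0.01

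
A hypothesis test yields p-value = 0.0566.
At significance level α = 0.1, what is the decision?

Answer: reject H₀

Derivation:
Compare p-value to α:
0.0566 < 0.1
Decision: reject H₀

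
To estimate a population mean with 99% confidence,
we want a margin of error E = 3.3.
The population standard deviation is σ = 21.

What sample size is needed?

z_0.005 = 2.576
n = (z×σ/E)² = (2.576×21/3.3)²
n = 268.7215
Round up: n = 269

Answer: n = 269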